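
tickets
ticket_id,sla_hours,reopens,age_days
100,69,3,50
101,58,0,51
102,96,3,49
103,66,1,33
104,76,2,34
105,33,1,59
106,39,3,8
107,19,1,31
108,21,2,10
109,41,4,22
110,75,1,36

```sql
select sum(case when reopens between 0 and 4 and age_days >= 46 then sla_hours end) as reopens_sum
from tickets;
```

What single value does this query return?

ticket_id=100: ✓ → 69
ticket_id=101: ✓ → 58
ticket_id=102: ✓ → 96
ticket_id=103: ✗
ticket_id=104: ✗
ticket_id=105: ✓ → 33
ticket_id=106: ✗
ticket_id=107: ✗
ticket_id=108: ✗
ticket_id=109: ✗
ticket_id=110: ✗
reopens_sum = 69 + 58 + 96 + 33 = 256

256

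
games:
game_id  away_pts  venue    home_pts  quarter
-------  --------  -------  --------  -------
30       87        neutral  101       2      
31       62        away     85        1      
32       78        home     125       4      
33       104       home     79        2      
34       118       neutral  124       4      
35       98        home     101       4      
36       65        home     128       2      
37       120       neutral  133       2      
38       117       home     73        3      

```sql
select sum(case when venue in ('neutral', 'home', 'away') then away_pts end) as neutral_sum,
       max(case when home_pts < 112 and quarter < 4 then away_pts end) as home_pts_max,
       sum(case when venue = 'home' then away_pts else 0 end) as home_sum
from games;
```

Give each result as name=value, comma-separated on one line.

[neutral_sum: venue in ('neutral', 'home', 'away')]
game_id=30: ✓ → 87
game_id=31: ✓ → 62
game_id=32: ✓ → 78
game_id=33: ✓ → 104
game_id=34: ✓ → 118
game_id=35: ✓ → 98
game_id=36: ✓ → 65
game_id=37: ✓ → 120
game_id=38: ✓ → 117
neutral_sum = 87 + 62 + 78 + 104 + 118 + 98 + 65 + 120 + 117 = 849
—
[home_pts_max: home_pts < 112 and quarter < 4]
game_id=30: ✓ → 87
game_id=31: ✓ → 62
game_id=32: ✗
game_id=33: ✓ → 104
game_id=34: ✗
game_id=35: ✗
game_id=36: ✗
game_id=37: ✗
game_id=38: ✓ → 117
home_pts_max = MAX(87, 62, 104, 117) = 117
—
[home_sum: venue = 'home']
game_id=30: ✗
game_id=31: ✗
game_id=32: ✓ → 78
game_id=33: ✓ → 104
game_id=34: ✗
game_id=35: ✓ → 98
game_id=36: ✓ → 65
game_id=37: ✗
game_id=38: ✓ → 117
home_sum = 78 + 104 + 98 + 65 + 117 = 462

neutral_sum=849, home_pts_max=117, home_sum=462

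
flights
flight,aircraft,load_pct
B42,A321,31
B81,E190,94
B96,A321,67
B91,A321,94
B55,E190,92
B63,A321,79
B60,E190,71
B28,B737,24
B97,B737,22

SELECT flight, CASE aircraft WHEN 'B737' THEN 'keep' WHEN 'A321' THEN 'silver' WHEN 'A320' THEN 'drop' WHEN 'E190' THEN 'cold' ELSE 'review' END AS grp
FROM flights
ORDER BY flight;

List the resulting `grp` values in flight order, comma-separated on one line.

flight=B28: aircraft='B737' → keep
flight=B42: aircraft='A321' → silver
flight=B55: aircraft='E190' → cold
flight=B60: aircraft='E190' → cold
flight=B63: aircraft='A321' → silver
flight=B81: aircraft='E190' → cold
flight=B91: aircraft='A321' → silver
flight=B96: aircraft='A321' → silver
flight=B97: aircraft='B737' → keep

keep, silver, cold, cold, silver, cold, silver, silver, keep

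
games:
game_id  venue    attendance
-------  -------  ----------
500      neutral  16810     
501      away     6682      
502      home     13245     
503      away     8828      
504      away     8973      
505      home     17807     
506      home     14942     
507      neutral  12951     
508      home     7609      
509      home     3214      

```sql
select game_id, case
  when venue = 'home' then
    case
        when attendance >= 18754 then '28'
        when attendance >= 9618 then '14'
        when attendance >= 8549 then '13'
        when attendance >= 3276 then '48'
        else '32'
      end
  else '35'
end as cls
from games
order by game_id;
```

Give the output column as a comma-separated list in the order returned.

35, 35, 14, 35, 35, 14, 14, 35, 48, 32

game_id=500: venue='neutral' → outer ELSE → 35
game_id=501: venue='away' → outer ELSE → 35
game_id=502: venue='home' → inner[attendance >= 9618] → 14
game_id=503: venue='away' → outer ELSE → 35
game_id=504: venue='away' → outer ELSE → 35
game_id=505: venue='home' → inner[attendance >= 9618] → 14
game_id=506: venue='home' → inner[attendance >= 9618] → 14
game_id=507: venue='neutral' → outer ELSE → 35
game_id=508: venue='home' → inner[attendance >= 3276] → 48
game_id=509: venue='home' → inner[ELSE] → 32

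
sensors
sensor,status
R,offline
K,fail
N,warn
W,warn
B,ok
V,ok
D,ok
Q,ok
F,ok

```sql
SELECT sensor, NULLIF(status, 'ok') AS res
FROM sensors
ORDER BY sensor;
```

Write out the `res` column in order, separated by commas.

sensor=B: status=ok vs ok: equal → NULL
sensor=D: status=ok vs ok: equal → NULL
sensor=F: status=ok vs ok: equal → NULL
sensor=K: status=fail vs ok: differ → fail
sensor=N: status=warn vs ok: differ → warn
sensor=Q: status=ok vs ok: equal → NULL
sensor=R: status=offline vs ok: differ → offline
sensor=V: status=ok vs ok: equal → NULL
sensor=W: status=warn vs ok: differ → warn

NULL, NULL, NULL, fail, warn, NULL, offline, NULL, warn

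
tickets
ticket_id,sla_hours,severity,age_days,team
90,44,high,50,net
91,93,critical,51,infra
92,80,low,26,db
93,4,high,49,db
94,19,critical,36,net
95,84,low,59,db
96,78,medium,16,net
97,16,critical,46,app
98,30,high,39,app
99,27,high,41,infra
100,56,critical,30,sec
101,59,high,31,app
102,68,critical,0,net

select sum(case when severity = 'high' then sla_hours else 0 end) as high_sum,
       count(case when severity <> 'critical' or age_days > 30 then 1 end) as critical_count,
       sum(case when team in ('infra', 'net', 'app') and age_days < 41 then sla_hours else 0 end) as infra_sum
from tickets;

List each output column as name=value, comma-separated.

[high_sum: severity = 'high']
ticket_id=90: ✓ → 44
ticket_id=91: ✗
ticket_id=92: ✗
ticket_id=93: ✓ → 4
ticket_id=94: ✗
ticket_id=95: ✗
ticket_id=96: ✗
ticket_id=97: ✗
ticket_id=98: ✓ → 30
ticket_id=99: ✓ → 27
ticket_id=100: ✗
ticket_id=101: ✓ → 59
ticket_id=102: ✗
high_sum = 44 + 4 + 30 + 27 + 59 = 164
—
[critical_count: severity <> 'critical' or age_days > 30]
ticket_id=90: ✓ → 1
ticket_id=91: ✓ → 1
ticket_id=92: ✓ → 1
ticket_id=93: ✓ → 1
ticket_id=94: ✓ → 1
ticket_id=95: ✓ → 1
ticket_id=96: ✓ → 1
ticket_id=97: ✓ → 1
ticket_id=98: ✓ → 1
ticket_id=99: ✓ → 1
ticket_id=100: ✗
ticket_id=101: ✓ → 1
ticket_id=102: ✗
critical_count = COUNT(1, 1, 1, 1, 1, 1, 1, 1, 1, 1, 1) = 11
—
[infra_sum: team in ('infra', 'net', 'app') and age_days < 41]
ticket_id=90: ✗
ticket_id=91: ✗
ticket_id=92: ✗
ticket_id=93: ✗
ticket_id=94: ✓ → 19
ticket_id=95: ✗
ticket_id=96: ✓ → 78
ticket_id=97: ✗
ticket_id=98: ✓ → 30
ticket_id=99: ✗
ticket_id=100: ✗
ticket_id=101: ✓ → 59
ticket_id=102: ✓ → 68
infra_sum = 19 + 78 + 30 + 59 + 68 = 254

high_sum=164, critical_count=11, infra_sum=254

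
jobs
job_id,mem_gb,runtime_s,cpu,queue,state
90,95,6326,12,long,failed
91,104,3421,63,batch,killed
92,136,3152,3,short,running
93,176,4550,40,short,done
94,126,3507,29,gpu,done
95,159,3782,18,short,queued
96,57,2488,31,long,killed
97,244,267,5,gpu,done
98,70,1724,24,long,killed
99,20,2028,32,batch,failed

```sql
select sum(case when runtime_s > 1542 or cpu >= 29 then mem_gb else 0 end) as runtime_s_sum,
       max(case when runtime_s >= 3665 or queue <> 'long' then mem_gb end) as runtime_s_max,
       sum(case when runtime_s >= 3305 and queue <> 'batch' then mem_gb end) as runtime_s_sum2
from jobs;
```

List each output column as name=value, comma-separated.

runtime_s_sum=943, runtime_s_max=244, runtime_s_sum2=556

[runtime_s_sum: runtime_s > 1542 or cpu >= 29]
job_id=90: ✓ → 95
job_id=91: ✓ → 104
job_id=92: ✓ → 136
job_id=93: ✓ → 176
job_id=94: ✓ → 126
job_id=95: ✓ → 159
job_id=96: ✓ → 57
job_id=97: ✗
job_id=98: ✓ → 70
job_id=99: ✓ → 20
runtime_s_sum = 95 + 104 + 136 + 176 + 126 + 159 + 57 + 70 + 20 = 943
—
[runtime_s_max: runtime_s >= 3665 or queue <> 'long']
job_id=90: ✓ → 95
job_id=91: ✓ → 104
job_id=92: ✓ → 136
job_id=93: ✓ → 176
job_id=94: ✓ → 126
job_id=95: ✓ → 159
job_id=96: ✗
job_id=97: ✓ → 244
job_id=98: ✗
job_id=99: ✓ → 20
runtime_s_max = MAX(95, 104, 136, 176, 126, 159, 244, 20) = 244
—
[runtime_s_sum2: runtime_s >= 3305 and queue <> 'batch']
job_id=90: ✓ → 95
job_id=91: ✗
job_id=92: ✗
job_id=93: ✓ → 176
job_id=94: ✓ → 126
job_id=95: ✓ → 159
job_id=96: ✗
job_id=97: ✗
job_id=98: ✗
job_id=99: ✗
runtime_s_sum2 = 95 + 176 + 126 + 159 = 556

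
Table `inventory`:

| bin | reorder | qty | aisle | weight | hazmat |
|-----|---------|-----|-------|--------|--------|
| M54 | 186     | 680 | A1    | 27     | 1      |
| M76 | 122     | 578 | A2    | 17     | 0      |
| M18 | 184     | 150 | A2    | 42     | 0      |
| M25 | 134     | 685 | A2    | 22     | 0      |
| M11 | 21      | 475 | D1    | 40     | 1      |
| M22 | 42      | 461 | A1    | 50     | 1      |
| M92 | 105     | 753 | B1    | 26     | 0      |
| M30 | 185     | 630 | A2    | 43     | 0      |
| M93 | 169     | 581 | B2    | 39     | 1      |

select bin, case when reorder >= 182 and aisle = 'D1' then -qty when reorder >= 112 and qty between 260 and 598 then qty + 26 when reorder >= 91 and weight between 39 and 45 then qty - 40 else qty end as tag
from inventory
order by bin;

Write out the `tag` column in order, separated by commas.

bin=M11: ELSE → 475
bin=M18: reorder >= 91 and weight between 39 and 45 → 110
bin=M22: ELSE → 461
bin=M25: ELSE → 685
bin=M30: reorder >= 91 and weight between 39 and 45 → 590
bin=M54: ELSE → 680
bin=M76: reorder >= 112 and qty between 260 and 598 → 604
bin=M92: ELSE → 753
bin=M93: reorder >= 112 and qty between 260 and 598 → 607

475, 110, 461, 685, 590, 680, 604, 753, 607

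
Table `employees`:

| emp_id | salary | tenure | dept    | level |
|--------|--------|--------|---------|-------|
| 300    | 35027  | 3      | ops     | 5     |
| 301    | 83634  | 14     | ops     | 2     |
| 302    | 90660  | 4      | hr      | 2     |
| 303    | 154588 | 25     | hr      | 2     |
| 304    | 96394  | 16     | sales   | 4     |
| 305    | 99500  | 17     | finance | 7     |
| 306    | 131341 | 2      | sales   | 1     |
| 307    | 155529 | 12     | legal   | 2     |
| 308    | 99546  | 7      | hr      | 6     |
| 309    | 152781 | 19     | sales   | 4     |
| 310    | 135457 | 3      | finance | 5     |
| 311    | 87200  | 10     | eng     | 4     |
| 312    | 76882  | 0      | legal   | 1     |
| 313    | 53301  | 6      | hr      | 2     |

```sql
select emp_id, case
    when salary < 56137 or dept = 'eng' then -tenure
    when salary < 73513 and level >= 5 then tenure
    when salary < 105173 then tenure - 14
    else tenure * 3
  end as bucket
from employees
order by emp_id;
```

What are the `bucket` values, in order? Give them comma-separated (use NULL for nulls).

-3, 0, -10, 75, 2, 3, 6, 36, -7, 57, 9, -10, -14, -6

emp_id=300: salary < 56137 or dept = 'eng' → -3
emp_id=301: salary < 105173 → 0
emp_id=302: salary < 105173 → -10
emp_id=303: ELSE → 75
emp_id=304: salary < 105173 → 2
emp_id=305: salary < 105173 → 3
emp_id=306: ELSE → 6
emp_id=307: ELSE → 36
emp_id=308: salary < 105173 → -7
emp_id=309: ELSE → 57
emp_id=310: ELSE → 9
emp_id=311: salary < 56137 or dept = 'eng' → -10
emp_id=312: salary < 105173 → -14
emp_id=313: salary < 56137 or dept = 'eng' → -6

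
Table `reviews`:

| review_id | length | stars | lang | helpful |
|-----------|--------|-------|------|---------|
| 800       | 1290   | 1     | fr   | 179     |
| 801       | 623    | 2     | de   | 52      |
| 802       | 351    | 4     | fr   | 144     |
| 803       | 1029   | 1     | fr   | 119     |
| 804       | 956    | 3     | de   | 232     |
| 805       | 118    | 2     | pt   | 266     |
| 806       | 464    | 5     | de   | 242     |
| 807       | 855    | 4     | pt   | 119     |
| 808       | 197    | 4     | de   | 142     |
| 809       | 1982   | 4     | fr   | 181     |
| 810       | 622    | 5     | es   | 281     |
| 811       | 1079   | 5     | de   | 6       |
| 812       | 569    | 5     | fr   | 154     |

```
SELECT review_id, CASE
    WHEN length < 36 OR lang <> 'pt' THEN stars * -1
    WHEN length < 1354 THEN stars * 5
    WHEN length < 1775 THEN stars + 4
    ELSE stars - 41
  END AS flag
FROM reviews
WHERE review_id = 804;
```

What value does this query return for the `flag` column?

-3

review_id = 804: length=956, stars=3, lang=de, helpful=232.
length < 36 OR lang <> 'pt' → true → -3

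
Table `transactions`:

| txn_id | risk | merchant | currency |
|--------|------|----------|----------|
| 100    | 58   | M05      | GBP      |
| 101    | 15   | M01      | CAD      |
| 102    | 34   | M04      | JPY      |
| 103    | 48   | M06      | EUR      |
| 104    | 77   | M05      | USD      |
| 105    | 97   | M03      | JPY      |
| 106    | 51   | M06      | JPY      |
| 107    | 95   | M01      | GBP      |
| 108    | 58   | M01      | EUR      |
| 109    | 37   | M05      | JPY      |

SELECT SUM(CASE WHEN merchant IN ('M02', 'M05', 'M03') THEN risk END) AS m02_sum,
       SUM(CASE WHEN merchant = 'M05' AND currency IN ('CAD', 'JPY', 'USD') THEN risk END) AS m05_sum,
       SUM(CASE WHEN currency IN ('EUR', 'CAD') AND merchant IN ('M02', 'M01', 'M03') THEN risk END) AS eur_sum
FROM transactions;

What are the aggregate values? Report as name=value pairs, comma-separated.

m02_sum=269, m05_sum=114, eur_sum=73

[m02_sum: merchant IN ('M02', 'M05', 'M03')]
txn_id=100: ✓ → 58
txn_id=101: ✗
txn_id=102: ✗
txn_id=103: ✗
txn_id=104: ✓ → 77
txn_id=105: ✓ → 97
txn_id=106: ✗
txn_id=107: ✗
txn_id=108: ✗
txn_id=109: ✓ → 37
m02_sum = 58 + 77 + 97 + 37 = 269
—
[m05_sum: merchant = 'M05' AND currency IN ('CAD', 'JPY', 'USD')]
txn_id=100: ✗
txn_id=101: ✗
txn_id=102: ✗
txn_id=103: ✗
txn_id=104: ✓ → 77
txn_id=105: ✗
txn_id=106: ✗
txn_id=107: ✗
txn_id=108: ✗
txn_id=109: ✓ → 37
m05_sum = 77 + 37 = 114
—
[eur_sum: currency IN ('EUR', 'CAD') AND merchant IN ('M02', 'M01', 'M03')]
txn_id=100: ✗
txn_id=101: ✓ → 15
txn_id=102: ✗
txn_id=103: ✗
txn_id=104: ✗
txn_id=105: ✗
txn_id=106: ✗
txn_id=107: ✗
txn_id=108: ✓ → 58
txn_id=109: ✗
eur_sum = 15 + 58 = 73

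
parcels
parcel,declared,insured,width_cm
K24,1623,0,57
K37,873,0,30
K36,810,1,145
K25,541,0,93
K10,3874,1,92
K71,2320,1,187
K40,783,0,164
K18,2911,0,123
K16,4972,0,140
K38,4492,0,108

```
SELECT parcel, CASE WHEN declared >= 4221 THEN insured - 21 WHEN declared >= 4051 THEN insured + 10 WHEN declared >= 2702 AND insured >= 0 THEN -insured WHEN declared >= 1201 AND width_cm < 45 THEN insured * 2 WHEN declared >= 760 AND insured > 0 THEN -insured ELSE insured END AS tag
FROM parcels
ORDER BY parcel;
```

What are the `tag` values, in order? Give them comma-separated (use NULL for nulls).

parcel=K10: declared >= 2702 AND insured >= 0 → -1
parcel=K16: declared >= 4221 → -21
parcel=K18: declared >= 2702 AND insured >= 0 → 0
parcel=K24: ELSE → 0
parcel=K25: ELSE → 0
parcel=K36: declared >= 760 AND insured > 0 → -1
parcel=K37: ELSE → 0
parcel=K38: declared >= 4221 → -21
parcel=K40: ELSE → 0
parcel=K71: declared >= 760 AND insured > 0 → -1

-1, -21, 0, 0, 0, -1, 0, -21, 0, -1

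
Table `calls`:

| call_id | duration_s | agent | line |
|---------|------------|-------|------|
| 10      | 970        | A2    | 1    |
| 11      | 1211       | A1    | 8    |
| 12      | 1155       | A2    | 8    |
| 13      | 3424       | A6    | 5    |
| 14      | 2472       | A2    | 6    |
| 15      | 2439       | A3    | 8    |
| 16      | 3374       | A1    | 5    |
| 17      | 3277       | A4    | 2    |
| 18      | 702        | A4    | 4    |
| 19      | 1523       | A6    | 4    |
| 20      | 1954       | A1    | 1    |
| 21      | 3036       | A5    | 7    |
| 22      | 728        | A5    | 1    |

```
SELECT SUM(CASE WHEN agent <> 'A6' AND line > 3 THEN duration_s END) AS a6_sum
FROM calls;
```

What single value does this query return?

14389

call_id=10: ✗
call_id=11: ✓ → 1211
call_id=12: ✓ → 1155
call_id=13: ✗
call_id=14: ✓ → 2472
call_id=15: ✓ → 2439
call_id=16: ✓ → 3374
call_id=17: ✗
call_id=18: ✓ → 702
call_id=19: ✗
call_id=20: ✗
call_id=21: ✓ → 3036
call_id=22: ✗
a6_sum = 1211 + 1155 + 2472 + 2439 + 3374 + 702 + 3036 = 14389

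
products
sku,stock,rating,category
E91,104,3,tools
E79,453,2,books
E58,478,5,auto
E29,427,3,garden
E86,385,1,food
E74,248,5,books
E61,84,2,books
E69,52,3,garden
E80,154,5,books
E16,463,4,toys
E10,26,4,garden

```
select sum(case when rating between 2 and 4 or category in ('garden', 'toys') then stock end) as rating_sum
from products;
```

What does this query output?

sku=E91: ✓ → 104
sku=E79: ✓ → 453
sku=E58: ✗
sku=E29: ✓ → 427
sku=E86: ✗
sku=E74: ✗
sku=E61: ✓ → 84
sku=E69: ✓ → 52
sku=E80: ✗
sku=E16: ✓ → 463
sku=E10: ✓ → 26
rating_sum = 104 + 453 + 427 + 84 + 52 + 463 + 26 = 1609

1609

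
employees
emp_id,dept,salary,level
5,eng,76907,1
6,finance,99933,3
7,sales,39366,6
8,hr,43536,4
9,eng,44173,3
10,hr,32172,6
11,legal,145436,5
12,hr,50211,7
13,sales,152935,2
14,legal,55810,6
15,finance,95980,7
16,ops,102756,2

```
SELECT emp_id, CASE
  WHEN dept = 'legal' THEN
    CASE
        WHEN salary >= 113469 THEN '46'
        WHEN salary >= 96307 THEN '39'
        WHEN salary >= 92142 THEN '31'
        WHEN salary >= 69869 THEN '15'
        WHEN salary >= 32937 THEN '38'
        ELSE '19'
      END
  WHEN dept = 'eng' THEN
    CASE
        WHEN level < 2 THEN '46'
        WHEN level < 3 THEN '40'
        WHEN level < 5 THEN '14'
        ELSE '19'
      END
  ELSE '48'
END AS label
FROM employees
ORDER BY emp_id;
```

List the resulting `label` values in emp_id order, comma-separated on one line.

46, 48, 48, 48, 14, 48, 46, 48, 48, 38, 48, 48

emp_id=5: dept='eng' → inner[level < 2] → 46
emp_id=6: dept='finance' → outer ELSE → 48
emp_id=7: dept='sales' → outer ELSE → 48
emp_id=8: dept='hr' → outer ELSE → 48
emp_id=9: dept='eng' → inner[level < 5] → 14
emp_id=10: dept='hr' → outer ELSE → 48
emp_id=11: dept='legal' → inner[salary >= 113469] → 46
emp_id=12: dept='hr' → outer ELSE → 48
emp_id=13: dept='sales' → outer ELSE → 48
emp_id=14: dept='legal' → inner[salary >= 32937] → 38
emp_id=15: dept='finance' → outer ELSE → 48
emp_id=16: dept='ops' → outer ELSE → 48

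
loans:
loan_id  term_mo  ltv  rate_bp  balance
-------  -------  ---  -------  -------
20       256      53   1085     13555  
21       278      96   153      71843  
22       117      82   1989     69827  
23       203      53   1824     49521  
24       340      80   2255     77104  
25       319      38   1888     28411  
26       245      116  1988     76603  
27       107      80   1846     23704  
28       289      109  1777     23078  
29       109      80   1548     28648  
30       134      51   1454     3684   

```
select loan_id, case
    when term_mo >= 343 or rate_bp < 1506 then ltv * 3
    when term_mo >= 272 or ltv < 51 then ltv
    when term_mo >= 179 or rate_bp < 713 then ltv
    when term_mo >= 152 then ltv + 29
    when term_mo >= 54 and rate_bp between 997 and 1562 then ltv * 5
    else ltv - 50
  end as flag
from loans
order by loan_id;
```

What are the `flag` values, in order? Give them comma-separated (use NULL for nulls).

loan_id=20: term_mo >= 343 or rate_bp < 1506 → 159
loan_id=21: term_mo >= 343 or rate_bp < 1506 → 288
loan_id=22: ELSE → 32
loan_id=23: term_mo >= 179 or rate_bp < 713 → 53
loan_id=24: term_mo >= 272 or ltv < 51 → 80
loan_id=25: term_mo >= 272 or ltv < 51 → 38
loan_id=26: term_mo >= 179 or rate_bp < 713 → 116
loan_id=27: ELSE → 30
loan_id=28: term_mo >= 272 or ltv < 51 → 109
loan_id=29: term_mo >= 54 and rate_bp between 997 and 1562 → 400
loan_id=30: term_mo >= 343 or rate_bp < 1506 → 153

159, 288, 32, 53, 80, 38, 116, 30, 109, 400, 153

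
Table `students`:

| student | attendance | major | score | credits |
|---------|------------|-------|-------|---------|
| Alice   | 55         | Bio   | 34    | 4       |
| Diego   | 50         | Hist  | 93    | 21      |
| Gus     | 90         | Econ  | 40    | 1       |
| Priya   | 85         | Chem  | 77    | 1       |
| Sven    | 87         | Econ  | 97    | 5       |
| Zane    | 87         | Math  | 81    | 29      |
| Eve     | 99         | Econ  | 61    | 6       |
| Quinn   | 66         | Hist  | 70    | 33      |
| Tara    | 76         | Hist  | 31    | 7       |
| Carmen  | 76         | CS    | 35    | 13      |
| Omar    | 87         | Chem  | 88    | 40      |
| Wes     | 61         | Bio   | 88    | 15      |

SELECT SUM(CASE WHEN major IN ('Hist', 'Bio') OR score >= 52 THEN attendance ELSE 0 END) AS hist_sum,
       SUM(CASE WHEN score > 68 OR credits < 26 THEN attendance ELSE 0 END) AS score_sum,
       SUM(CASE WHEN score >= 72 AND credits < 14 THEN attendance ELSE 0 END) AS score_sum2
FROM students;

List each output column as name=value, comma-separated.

[hist_sum: major IN ('Hist', 'Bio') OR score >= 52]
student=Alice: ✓ → 55
student=Diego: ✓ → 50
student=Gus: ✗
student=Priya: ✓ → 85
student=Sven: ✓ → 87
student=Zane: ✓ → 87
student=Eve: ✓ → 99
student=Quinn: ✓ → 66
student=Tara: ✓ → 76
student=Carmen: ✗
student=Omar: ✓ → 87
student=Wes: ✓ → 61
hist_sum = 55 + 50 + 85 + 87 + 87 + 99 + 66 + 76 + 87 + 61 = 753
—
[score_sum: score > 68 OR credits < 26]
student=Alice: ✓ → 55
student=Diego: ✓ → 50
student=Gus: ✓ → 90
student=Priya: ✓ → 85
student=Sven: ✓ → 87
student=Zane: ✓ → 87
student=Eve: ✓ → 99
student=Quinn: ✓ → 66
student=Tara: ✓ → 76
student=Carmen: ✓ → 76
student=Omar: ✓ → 87
student=Wes: ✓ → 61
score_sum = 55 + 50 + 90 + 85 + 87 + 87 + 99 + 66 + 76 + 76 + 87 + 61 = 919
—
[score_sum2: score >= 72 AND credits < 14]
student=Alice: ✗
student=Diego: ✗
student=Gus: ✗
student=Priya: ✓ → 85
student=Sven: ✓ → 87
student=Zane: ✗
student=Eve: ✗
student=Quinn: ✗
student=Tara: ✗
student=Carmen: ✗
student=Omar: ✗
student=Wes: ✗
score_sum2 = 85 + 87 = 172

hist_sum=753, score_sum=919, score_sum2=172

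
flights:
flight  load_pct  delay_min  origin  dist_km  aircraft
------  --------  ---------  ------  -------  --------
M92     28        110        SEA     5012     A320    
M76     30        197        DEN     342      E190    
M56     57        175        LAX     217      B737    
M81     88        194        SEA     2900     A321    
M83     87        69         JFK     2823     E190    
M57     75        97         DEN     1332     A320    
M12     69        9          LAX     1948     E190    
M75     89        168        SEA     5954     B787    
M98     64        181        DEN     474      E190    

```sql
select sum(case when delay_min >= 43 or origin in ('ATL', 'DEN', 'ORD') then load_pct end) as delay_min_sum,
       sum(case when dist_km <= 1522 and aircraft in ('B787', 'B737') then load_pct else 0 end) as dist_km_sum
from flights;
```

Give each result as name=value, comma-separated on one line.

delay_min_sum=518, dist_km_sum=57

[delay_min_sum: delay_min >= 43 or origin in ('ATL', 'DEN', 'ORD')]
flight=M92: ✓ → 28
flight=M76: ✓ → 30
flight=M56: ✓ → 57
flight=M81: ✓ → 88
flight=M83: ✓ → 87
flight=M57: ✓ → 75
flight=M12: ✗
flight=M75: ✓ → 89
flight=M98: ✓ → 64
delay_min_sum = 28 + 30 + 57 + 88 + 87 + 75 + 89 + 64 = 518
—
[dist_km_sum: dist_km <= 1522 and aircraft in ('B787', 'B737')]
flight=M92: ✗
flight=M76: ✗
flight=M56: ✓ → 57
flight=M81: ✗
flight=M83: ✗
flight=M57: ✗
flight=M12: ✗
flight=M75: ✗
flight=M98: ✗
dist_km_sum = 57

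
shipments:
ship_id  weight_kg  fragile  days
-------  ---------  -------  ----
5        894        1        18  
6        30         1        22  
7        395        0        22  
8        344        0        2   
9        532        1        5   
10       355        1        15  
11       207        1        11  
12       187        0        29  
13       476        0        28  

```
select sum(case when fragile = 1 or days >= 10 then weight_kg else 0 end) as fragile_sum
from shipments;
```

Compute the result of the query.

ship_id=5: ✓ → 894
ship_id=6: ✓ → 30
ship_id=7: ✓ → 395
ship_id=8: ✗
ship_id=9: ✓ → 532
ship_id=10: ✓ → 355
ship_id=11: ✓ → 207
ship_id=12: ✓ → 187
ship_id=13: ✓ → 476
fragile_sum = 894 + 30 + 395 + 532 + 355 + 207 + 187 + 476 = 3076

3076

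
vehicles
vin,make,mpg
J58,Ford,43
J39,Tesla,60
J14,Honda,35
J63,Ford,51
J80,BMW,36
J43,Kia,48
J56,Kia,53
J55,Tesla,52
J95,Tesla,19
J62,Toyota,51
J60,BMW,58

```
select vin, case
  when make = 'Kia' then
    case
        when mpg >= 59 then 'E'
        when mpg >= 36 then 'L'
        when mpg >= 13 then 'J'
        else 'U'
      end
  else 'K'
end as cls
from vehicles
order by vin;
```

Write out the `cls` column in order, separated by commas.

K, K, L, K, L, K, K, K, K, K, K

vin=J14: make='Honda' → outer ELSE → K
vin=J39: make='Tesla' → outer ELSE → K
vin=J43: make='Kia' → inner[mpg >= 36] → L
vin=J55: make='Tesla' → outer ELSE → K
vin=J56: make='Kia' → inner[mpg >= 36] → L
vin=J58: make='Ford' → outer ELSE → K
vin=J60: make='BMW' → outer ELSE → K
vin=J62: make='Toyota' → outer ELSE → K
vin=J63: make='Ford' → outer ELSE → K
vin=J80: make='BMW' → outer ELSE → K
vin=J95: make='Tesla' → outer ELSE → K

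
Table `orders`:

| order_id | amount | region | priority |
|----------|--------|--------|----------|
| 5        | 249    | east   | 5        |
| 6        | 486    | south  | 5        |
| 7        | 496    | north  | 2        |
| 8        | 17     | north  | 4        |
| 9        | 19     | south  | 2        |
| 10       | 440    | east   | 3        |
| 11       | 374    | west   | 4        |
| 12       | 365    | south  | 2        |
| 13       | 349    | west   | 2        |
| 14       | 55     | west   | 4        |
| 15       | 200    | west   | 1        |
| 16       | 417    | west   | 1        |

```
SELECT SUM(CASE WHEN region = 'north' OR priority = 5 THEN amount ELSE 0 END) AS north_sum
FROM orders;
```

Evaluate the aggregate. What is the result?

order_id=5: ✓ → 249
order_id=6: ✓ → 486
order_id=7: ✓ → 496
order_id=8: ✓ → 17
order_id=9: ✗
order_id=10: ✗
order_id=11: ✗
order_id=12: ✗
order_id=13: ✗
order_id=14: ✗
order_id=15: ✗
order_id=16: ✗
north_sum = 249 + 486 + 496 + 17 = 1248

1248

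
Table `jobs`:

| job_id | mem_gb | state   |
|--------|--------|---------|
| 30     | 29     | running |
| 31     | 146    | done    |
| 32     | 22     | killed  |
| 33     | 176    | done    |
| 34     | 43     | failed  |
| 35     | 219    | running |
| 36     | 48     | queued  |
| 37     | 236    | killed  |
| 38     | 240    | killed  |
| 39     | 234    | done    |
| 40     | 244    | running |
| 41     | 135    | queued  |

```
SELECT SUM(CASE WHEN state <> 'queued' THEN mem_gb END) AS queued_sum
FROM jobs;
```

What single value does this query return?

job_id=30: ✓ → 29
job_id=31: ✓ → 146
job_id=32: ✓ → 22
job_id=33: ✓ → 176
job_id=34: ✓ → 43
job_id=35: ✓ → 219
job_id=36: ✗
job_id=37: ✓ → 236
job_id=38: ✓ → 240
job_id=39: ✓ → 234
job_id=40: ✓ → 244
job_id=41: ✗
queued_sum = 29 + 146 + 22 + 176 + 43 + 219 + 236 + 240 + 234 + 244 = 1589

1589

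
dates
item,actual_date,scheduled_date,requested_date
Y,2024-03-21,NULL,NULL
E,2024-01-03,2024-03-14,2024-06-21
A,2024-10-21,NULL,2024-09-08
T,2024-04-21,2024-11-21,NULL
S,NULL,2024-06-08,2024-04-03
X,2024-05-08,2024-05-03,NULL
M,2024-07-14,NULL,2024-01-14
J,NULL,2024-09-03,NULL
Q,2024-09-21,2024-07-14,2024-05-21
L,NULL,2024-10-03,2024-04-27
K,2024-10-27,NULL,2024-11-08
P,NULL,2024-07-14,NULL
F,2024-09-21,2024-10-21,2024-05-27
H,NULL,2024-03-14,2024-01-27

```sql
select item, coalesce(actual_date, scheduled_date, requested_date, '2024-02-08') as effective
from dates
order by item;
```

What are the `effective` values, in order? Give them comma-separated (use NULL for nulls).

item=A: actual_date=2024-10-21 → 2024-10-21
item=E: actual_date=2024-01-03 → 2024-01-03
item=F: actual_date=2024-09-21 → 2024-09-21
item=H: actual_date=NULL, scheduled_date=2024-03-14 → 2024-03-14
item=J: actual_date=NULL, scheduled_date=2024-09-03 → 2024-09-03
item=K: actual_date=2024-10-27 → 2024-10-27
item=L: actual_date=NULL, scheduled_date=2024-10-03 → 2024-10-03
item=M: actual_date=2024-07-14 → 2024-07-14
item=P: actual_date=NULL, scheduled_date=2024-07-14 → 2024-07-14
item=Q: actual_date=2024-09-21 → 2024-09-21
item=S: actual_date=NULL, scheduled_date=2024-06-08 → 2024-06-08
item=T: actual_date=2024-04-21 → 2024-04-21
item=X: actual_date=2024-05-08 → 2024-05-08
item=Y: actual_date=2024-03-21 → 2024-03-21

2024-10-21, 2024-01-03, 2024-09-21, 2024-03-14, 2024-09-03, 2024-10-27, 2024-10-03, 2024-07-14, 2024-07-14, 2024-09-21, 2024-06-08, 2024-04-21, 2024-05-08, 2024-03-21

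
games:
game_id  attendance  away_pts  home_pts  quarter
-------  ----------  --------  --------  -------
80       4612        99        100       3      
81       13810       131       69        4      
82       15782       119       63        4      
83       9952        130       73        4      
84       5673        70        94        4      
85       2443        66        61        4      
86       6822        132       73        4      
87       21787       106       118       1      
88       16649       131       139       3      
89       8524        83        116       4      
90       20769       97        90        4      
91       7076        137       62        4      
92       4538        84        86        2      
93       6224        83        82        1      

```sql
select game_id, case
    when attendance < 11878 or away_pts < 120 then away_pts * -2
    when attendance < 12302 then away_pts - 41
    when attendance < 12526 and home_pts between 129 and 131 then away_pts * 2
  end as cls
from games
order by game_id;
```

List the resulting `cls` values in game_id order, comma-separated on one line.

game_id=80: attendance < 11878 or away_pts < 120 → -198
game_id=81: (no match → NULL) → NULL
game_id=82: attendance < 11878 or away_pts < 120 → -238
game_id=83: attendance < 11878 or away_pts < 120 → -260
game_id=84: attendance < 11878 or away_pts < 120 → -140
game_id=85: attendance < 11878 or away_pts < 120 → -132
game_id=86: attendance < 11878 or away_pts < 120 → -264
game_id=87: attendance < 11878 or away_pts < 120 → -212
game_id=88: (no match → NULL) → NULL
game_id=89: attendance < 11878 or away_pts < 120 → -166
game_id=90: attendance < 11878 or away_pts < 120 → -194
game_id=91: attendance < 11878 or away_pts < 120 → -274
game_id=92: attendance < 11878 or away_pts < 120 → -168
game_id=93: attendance < 11878 or away_pts < 120 → -166

-198, NULL, -238, -260, -140, -132, -264, -212, NULL, -166, -194, -274, -168, -166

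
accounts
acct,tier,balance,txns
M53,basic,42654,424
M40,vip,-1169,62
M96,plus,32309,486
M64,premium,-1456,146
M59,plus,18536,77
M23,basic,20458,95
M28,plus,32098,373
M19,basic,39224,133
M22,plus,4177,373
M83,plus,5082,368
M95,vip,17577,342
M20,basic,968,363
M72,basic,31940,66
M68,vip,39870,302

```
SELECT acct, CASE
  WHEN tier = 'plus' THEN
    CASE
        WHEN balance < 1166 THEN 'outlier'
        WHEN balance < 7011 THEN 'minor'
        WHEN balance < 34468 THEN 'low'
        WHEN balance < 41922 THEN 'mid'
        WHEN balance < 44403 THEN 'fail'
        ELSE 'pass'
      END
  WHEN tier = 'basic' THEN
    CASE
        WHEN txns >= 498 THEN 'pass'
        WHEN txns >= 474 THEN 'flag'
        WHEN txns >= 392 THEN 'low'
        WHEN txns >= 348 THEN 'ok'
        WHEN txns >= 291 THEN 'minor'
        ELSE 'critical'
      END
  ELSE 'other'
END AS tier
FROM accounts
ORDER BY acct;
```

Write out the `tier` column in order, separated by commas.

critical, ok, minor, critical, low, other, low, low, other, other, critical, minor, other, low

acct=M19: tier='basic' → inner[ELSE] → critical
acct=M20: tier='basic' → inner[txns >= 348] → ok
acct=M22: tier='plus' → inner[balance < 7011] → minor
acct=M23: tier='basic' → inner[ELSE] → critical
acct=M28: tier='plus' → inner[balance < 34468] → low
acct=M40: tier='vip' → outer ELSE → other
acct=M53: tier='basic' → inner[txns >= 392] → low
acct=M59: tier='plus' → inner[balance < 34468] → low
acct=M64: tier='premium' → outer ELSE → other
acct=M68: tier='vip' → outer ELSE → other
acct=M72: tier='basic' → inner[ELSE] → critical
acct=M83: tier='plus' → inner[balance < 7011] → minor
acct=M95: tier='vip' → outer ELSE → other
acct=M96: tier='plus' → inner[balance < 34468] → low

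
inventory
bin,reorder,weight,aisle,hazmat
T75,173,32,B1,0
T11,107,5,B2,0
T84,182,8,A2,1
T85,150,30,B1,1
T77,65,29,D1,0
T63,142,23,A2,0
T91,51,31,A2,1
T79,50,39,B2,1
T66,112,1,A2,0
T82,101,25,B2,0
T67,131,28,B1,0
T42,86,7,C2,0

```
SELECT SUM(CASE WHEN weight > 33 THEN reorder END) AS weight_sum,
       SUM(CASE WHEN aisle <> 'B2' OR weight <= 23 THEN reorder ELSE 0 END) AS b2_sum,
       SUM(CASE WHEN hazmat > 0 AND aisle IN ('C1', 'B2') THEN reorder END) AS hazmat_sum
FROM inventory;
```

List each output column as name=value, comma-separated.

[weight_sum: weight > 33]
bin=T75: ✗
bin=T11: ✗
bin=T84: ✗
bin=T85: ✗
bin=T77: ✗
bin=T63: ✗
bin=T91: ✗
bin=T79: ✓ → 50
bin=T66: ✗
bin=T82: ✗
bin=T67: ✗
bin=T42: ✗
weight_sum = 50
—
[b2_sum: aisle <> 'B2' OR weight <= 23]
bin=T75: ✓ → 173
bin=T11: ✓ → 107
bin=T84: ✓ → 182
bin=T85: ✓ → 150
bin=T77: ✓ → 65
bin=T63: ✓ → 142
bin=T91: ✓ → 51
bin=T79: ✗
bin=T66: ✓ → 112
bin=T82: ✗
bin=T67: ✓ → 131
bin=T42: ✓ → 86
b2_sum = 173 + 107 + 182 + 150 + 65 + 142 + 51 + 112 + 131 + 86 = 1199
—
[hazmat_sum: hazmat > 0 AND aisle IN ('C1', 'B2')]
bin=T75: ✗
bin=T11: ✗
bin=T84: ✗
bin=T85: ✗
bin=T77: ✗
bin=T63: ✗
bin=T91: ✗
bin=T79: ✓ → 50
bin=T66: ✗
bin=T82: ✗
bin=T67: ✗
bin=T42: ✗
hazmat_sum = 50

weight_sum=50, b2_sum=1199, hazmat_sum=50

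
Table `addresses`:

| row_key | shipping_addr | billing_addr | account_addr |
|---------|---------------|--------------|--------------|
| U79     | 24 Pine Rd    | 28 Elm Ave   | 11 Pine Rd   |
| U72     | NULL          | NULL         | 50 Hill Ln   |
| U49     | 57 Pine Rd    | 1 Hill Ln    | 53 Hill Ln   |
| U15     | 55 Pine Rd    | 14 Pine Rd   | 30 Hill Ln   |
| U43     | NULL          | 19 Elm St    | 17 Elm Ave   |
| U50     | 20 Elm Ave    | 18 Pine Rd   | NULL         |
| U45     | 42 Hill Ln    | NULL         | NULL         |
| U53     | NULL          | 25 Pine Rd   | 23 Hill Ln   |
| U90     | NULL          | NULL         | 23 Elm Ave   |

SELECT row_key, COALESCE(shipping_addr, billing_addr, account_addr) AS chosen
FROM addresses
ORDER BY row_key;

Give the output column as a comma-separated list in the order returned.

55 Pine Rd, 19 Elm St, 42 Hill Ln, 57 Pine Rd, 20 Elm Ave, 25 Pine Rd, 50 Hill Ln, 24 Pine Rd, 23 Elm Ave

row_key=U15: shipping_addr=55 Pine Rd → 55 Pine Rd
row_key=U43: shipping_addr=NULL, billing_addr=19 Elm St → 19 Elm St
row_key=U45: shipping_addr=42 Hill Ln → 42 Hill Ln
row_key=U49: shipping_addr=57 Pine Rd → 57 Pine Rd
row_key=U50: shipping_addr=20 Elm Ave → 20 Elm Ave
row_key=U53: shipping_addr=NULL, billing_addr=25 Pine Rd → 25 Pine Rd
row_key=U72: shipping_addr=NULL, billing_addr=NULL, account_addr=50 Hill Ln → 50 Hill Ln
row_key=U79: shipping_addr=24 Pine Rd → 24 Pine Rd
row_key=U90: shipping_addr=NULL, billing_addr=NULL, account_addr=23 Elm Ave → 23 Elm Ave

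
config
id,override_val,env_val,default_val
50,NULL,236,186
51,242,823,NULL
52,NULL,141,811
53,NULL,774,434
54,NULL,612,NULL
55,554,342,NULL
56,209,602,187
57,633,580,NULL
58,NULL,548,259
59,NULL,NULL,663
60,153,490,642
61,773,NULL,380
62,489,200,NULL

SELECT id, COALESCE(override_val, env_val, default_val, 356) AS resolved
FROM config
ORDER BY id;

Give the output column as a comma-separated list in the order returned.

236, 242, 141, 774, 612, 554, 209, 633, 548, 663, 153, 773, 489

id=50: override_val=NULL, env_val=236 → 236
id=51: override_val=242 → 242
id=52: override_val=NULL, env_val=141 → 141
id=53: override_val=NULL, env_val=774 → 774
id=54: override_val=NULL, env_val=612 → 612
id=55: override_val=554 → 554
id=56: override_val=209 → 209
id=57: override_val=633 → 633
id=58: override_val=NULL, env_val=548 → 548
id=59: override_val=NULL, env_val=NULL, default_val=663 → 663
id=60: override_val=153 → 153
id=61: override_val=773 → 773
id=62: override_val=489 → 489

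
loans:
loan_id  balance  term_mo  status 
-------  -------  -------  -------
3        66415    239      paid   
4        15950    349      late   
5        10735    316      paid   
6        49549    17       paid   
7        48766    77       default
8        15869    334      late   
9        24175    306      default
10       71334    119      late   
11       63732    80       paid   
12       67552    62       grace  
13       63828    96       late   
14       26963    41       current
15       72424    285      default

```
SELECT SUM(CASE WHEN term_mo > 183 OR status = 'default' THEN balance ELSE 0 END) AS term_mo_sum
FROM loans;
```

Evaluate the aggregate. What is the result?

loan_id=3: ✓ → 66415
loan_id=4: ✓ → 15950
loan_id=5: ✓ → 10735
loan_id=6: ✗
loan_id=7: ✓ → 48766
loan_id=8: ✓ → 15869
loan_id=9: ✓ → 24175
loan_id=10: ✗
loan_id=11: ✗
loan_id=12: ✗
loan_id=13: ✗
loan_id=14: ✗
loan_id=15: ✓ → 72424
term_mo_sum = 66415 + 15950 + 10735 + 48766 + 15869 + 24175 + 72424 = 254334

254334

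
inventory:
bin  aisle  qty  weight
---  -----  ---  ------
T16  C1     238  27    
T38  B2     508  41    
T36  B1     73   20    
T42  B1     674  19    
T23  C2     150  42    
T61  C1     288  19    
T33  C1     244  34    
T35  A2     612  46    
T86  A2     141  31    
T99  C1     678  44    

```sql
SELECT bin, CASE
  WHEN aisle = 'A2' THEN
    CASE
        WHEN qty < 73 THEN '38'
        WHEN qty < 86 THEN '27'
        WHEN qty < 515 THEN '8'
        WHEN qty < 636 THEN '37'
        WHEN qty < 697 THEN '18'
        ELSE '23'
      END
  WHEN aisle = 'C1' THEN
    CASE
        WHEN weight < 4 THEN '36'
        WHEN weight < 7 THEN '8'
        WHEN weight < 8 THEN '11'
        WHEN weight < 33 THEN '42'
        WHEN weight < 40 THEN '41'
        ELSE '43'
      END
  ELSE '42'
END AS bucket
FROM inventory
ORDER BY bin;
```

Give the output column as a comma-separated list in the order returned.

bin=T16: aisle='C1' → inner[weight < 33] → 42
bin=T23: aisle='C2' → outer ELSE → 42
bin=T33: aisle='C1' → inner[weight < 40] → 41
bin=T35: aisle='A2' → inner[qty < 636] → 37
bin=T36: aisle='B1' → outer ELSE → 42
bin=T38: aisle='B2' → outer ELSE → 42
bin=T42: aisle='B1' → outer ELSE → 42
bin=T61: aisle='C1' → inner[weight < 33] → 42
bin=T86: aisle='A2' → inner[qty < 515] → 8
bin=T99: aisle='C1' → inner[ELSE] → 43

42, 42, 41, 37, 42, 42, 42, 42, 8, 43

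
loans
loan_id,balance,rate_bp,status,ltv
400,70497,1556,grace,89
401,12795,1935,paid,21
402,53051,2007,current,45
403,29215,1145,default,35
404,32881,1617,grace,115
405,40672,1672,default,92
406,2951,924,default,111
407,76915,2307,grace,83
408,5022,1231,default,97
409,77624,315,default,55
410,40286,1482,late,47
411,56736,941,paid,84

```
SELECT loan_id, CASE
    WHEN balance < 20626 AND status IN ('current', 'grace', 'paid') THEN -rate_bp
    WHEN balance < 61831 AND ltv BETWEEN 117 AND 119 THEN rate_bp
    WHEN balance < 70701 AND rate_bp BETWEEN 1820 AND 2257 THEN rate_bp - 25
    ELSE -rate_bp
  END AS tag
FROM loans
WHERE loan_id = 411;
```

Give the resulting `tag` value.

-941

loan_id = 411: balance=56736, rate_bp=941, status=paid, ltv=84.
balance < 20626 AND status IN ('current', 'grace', 'paid') → false
balance < 61831 AND ltv BETWEEN 117 AND 119 → false
balance < 70701 AND rate_bp BETWEEN 1820 AND 2257 → false
No prior WHEN matched → ELSE → -941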